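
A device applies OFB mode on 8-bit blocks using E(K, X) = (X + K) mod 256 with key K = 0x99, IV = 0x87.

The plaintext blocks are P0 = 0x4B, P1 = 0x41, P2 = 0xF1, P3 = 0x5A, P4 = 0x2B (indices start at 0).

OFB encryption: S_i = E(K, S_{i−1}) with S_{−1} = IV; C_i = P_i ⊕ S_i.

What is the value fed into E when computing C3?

C0: S = E(K, 0x87) = 0x20; 0x4B ⊕ 0x20 = 0x6B.
C1: S = E(K, 0x20) = 0xB9; 0x41 ⊕ 0xB9 = 0xF8.
C2: S = E(K, 0xB9) = 0x52; 0xF1 ⊕ 0x52 = 0xA3.
C3: S = E(K, 0x52) = 0xEB; 0x5A ⊕ 0xEB = 0xB1.
So the input to E for block 3 is 0x52.

0x52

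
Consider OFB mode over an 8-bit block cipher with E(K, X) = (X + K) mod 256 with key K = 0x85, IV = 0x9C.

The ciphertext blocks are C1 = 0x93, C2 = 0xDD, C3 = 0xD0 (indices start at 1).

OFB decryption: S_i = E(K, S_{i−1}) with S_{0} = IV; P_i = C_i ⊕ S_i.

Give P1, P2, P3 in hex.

P1: S = E(K, 0x9C) = 0x21; 0x93 ⊕ 0x21 = 0xB2.
P2: S = E(K, 0x21) = 0xA6; 0xDD ⊕ 0xA6 = 0x7B.
P3: S = E(K, 0xA6) = 0x2B; 0xD0 ⊕ 0x2B = 0xFB.

P1 = 0xB2, P2 = 0x7B, P3 = 0xFB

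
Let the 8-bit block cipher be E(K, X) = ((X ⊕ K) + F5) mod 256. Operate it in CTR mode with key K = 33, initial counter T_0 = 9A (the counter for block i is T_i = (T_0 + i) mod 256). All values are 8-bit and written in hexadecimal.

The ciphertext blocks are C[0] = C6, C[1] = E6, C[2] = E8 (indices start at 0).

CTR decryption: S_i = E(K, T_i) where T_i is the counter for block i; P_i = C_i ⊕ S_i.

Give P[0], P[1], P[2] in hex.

P[0]: T = 9A, S = E(K, T) = 9E; C6 ⊕ 9E = 58.
P[1]: T = 9B, S = E(K, T) = 9D; E6 ⊕ 9D = 7B.
P[2]: T = 9C, S = E(K, T) = A4; E8 ⊕ A4 = 4C.

P[0] = 58, P[1] = 7B, P[2] = 4C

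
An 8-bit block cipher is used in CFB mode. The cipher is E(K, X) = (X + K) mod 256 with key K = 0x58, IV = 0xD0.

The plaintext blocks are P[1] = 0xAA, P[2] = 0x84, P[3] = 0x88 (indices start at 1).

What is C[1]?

C[1] = 0x82

CFB encryption: C_i = P_i ⊕ E(K, C_{i−1}), with C_{0} = IV.
C[1]: E(K, 0xD0) = 0x28; 0xAA ⊕ 0x28 = 0x82.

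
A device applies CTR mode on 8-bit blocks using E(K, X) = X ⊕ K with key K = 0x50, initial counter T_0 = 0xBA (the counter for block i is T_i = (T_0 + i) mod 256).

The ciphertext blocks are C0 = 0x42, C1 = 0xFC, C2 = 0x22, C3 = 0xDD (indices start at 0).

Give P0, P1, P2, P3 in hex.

P0 = 0xA8, P1 = 0x17, P2 = 0xCE, P3 = 0x30

CTR decryption: S_i = E(K, T_i) where T_i is the counter for block i; P_i = C_i ⊕ S_i.
P0: T = 0xBA, S = E(K, T) = 0xEA; 0x42 ⊕ 0xEA = 0xA8.
P1: T = 0xBB, S = E(K, T) = 0xEB; 0xFC ⊕ 0xEB = 0x17.
P2: T = 0xBC, S = E(K, T) = 0xEC; 0x22 ⊕ 0xEC = 0xCE.
P3: T = 0xBD, S = E(K, T) = 0xED; 0xDD ⊕ 0xED = 0x30.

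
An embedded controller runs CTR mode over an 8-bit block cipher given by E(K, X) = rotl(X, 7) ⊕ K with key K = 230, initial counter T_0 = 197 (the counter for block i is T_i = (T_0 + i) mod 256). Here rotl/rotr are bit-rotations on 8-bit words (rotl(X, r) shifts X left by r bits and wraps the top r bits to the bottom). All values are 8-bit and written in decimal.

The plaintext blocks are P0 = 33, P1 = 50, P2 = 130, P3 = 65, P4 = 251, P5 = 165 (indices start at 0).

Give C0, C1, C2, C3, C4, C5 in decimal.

CTR encryption: S_i = E(K, T_i) where T_i is the counter for block i; C_i = P_i ⊕ S_i.
C0: T = 197, S = E(K, T) = 4; 33 ⊕ 4 = 37.
C1: T = 198, S = E(K, T) = 133; 50 ⊕ 133 = 183.
C2: T = 199, S = E(K, T) = 5; 130 ⊕ 5 = 135.
C3: T = 200, S = E(K, T) = 130; 65 ⊕ 130 = 195.
C4: T = 201, S = E(K, T) = 2; 251 ⊕ 2 = 249.
C5: T = 202, S = E(K, T) = 131; 165 ⊕ 131 = 38.

C0 = 37, C1 = 183, C2 = 135, C3 = 195, C4 = 249, C5 = 38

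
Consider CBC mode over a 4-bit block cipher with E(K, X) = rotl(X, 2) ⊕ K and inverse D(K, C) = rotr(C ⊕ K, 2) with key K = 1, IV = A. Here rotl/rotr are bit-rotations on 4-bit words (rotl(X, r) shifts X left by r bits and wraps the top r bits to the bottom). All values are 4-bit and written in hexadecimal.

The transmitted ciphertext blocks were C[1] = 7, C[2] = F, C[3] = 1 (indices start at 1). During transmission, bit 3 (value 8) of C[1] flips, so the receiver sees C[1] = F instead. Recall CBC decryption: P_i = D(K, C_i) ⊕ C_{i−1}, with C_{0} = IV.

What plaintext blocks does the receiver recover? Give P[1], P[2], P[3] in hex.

P[1] = 1, P[2] = 4, P[3] = F

Only C[1] changed, to F. In CBC, a change in C_i garbles P_i and flips the same bit in P_{i+1}. Decrypting the received ciphertext:
P[1]: D(K, F) = B; B ⊕ A = 1.
P[2]: D(K, F) = B; B ⊕ F = 4.
P[3]: D(K, 1) = 0; 0 ⊕ F = F.
Blocks that differ from the original plaintext: P[1], P[2].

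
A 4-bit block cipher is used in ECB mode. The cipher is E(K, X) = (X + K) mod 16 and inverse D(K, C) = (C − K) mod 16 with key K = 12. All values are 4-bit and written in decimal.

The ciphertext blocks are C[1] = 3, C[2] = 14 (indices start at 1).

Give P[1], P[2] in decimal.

P[1] = 7, P[2] = 2

ECB decryption: P_i = D(K, C_i).
P[1]: D(K, 3) = 7.
P[2]: D(K, 14) = 2.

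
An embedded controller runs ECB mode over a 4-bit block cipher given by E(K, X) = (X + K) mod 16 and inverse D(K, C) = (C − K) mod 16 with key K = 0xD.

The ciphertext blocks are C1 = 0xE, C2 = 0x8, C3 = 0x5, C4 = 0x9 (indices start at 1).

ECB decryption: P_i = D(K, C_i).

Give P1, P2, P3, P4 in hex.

P1 = 0x1, P2 = 0xB, P3 = 0x8, P4 = 0xC

P1: D(K, 0xE) = 0x1.
P2: D(K, 0x8) = 0xB.
P3: D(K, 0x5) = 0x8.
P4: D(K, 0x9) = 0xC.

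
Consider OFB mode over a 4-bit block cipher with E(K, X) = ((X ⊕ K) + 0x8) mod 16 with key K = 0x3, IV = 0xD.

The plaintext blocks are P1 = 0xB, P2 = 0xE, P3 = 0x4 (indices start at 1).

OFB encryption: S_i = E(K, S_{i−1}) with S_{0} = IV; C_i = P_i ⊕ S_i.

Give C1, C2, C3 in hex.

C1: S = E(K, 0xD) = 0x6; 0xB ⊕ 0x6 = 0xD.
C2: S = E(K, 0x6) = 0xD; 0xE ⊕ 0xD = 0x3.
C3: S = E(K, 0xD) = 0x6; 0x4 ⊕ 0x6 = 0x2.

C1 = 0xD, C2 = 0x3, C3 = 0x2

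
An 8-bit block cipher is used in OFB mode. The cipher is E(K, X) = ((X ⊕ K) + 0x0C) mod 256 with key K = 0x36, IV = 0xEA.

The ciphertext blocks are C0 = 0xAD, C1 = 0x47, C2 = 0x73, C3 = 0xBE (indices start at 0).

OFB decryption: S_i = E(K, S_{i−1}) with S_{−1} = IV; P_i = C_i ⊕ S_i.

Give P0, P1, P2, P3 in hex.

P0: S = E(K, 0xEA) = 0xE8; 0xAD ⊕ 0xE8 = 0x45.
P1: S = E(K, 0xE8) = 0xEA; 0x47 ⊕ 0xEA = 0xAD.
P2: S = E(K, 0xEA) = 0xE8; 0x73 ⊕ 0xE8 = 0x9B.
P3: S = E(K, 0xE8) = 0xEA; 0xBE ⊕ 0xEA = 0x54.

P0 = 0x45, P1 = 0xAD, P2 = 0x9B, P3 = 0x54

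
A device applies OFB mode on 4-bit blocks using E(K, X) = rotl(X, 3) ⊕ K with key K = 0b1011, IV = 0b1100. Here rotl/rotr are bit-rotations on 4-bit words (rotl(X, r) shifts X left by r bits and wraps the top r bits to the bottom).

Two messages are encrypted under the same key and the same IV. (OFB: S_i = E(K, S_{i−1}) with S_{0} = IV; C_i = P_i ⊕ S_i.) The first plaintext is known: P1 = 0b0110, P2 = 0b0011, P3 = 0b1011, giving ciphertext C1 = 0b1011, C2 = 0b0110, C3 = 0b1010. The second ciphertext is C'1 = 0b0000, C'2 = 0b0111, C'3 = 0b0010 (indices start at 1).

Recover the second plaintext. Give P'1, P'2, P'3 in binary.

P'1 = 0b1101, P'2 = 0b0010, P'3 = 0b0011

In OFB with a reused IV, both messages share the same keystream S_i, so C_i ⊕ C'_i = P_i ⊕ P'_i and thus P'_i = P_i ⊕ C_i ⊕ C'_i.
P'1: 0b0110 ⊕ 0b1011 ⊕ 0b0000 = 0b1101.
P'2: 0b0011 ⊕ 0b0110 ⊕ 0b0111 = 0b0010.
P'3: 0b1011 ⊕ 0b1010 ⊕ 0b0010 = 0b0011.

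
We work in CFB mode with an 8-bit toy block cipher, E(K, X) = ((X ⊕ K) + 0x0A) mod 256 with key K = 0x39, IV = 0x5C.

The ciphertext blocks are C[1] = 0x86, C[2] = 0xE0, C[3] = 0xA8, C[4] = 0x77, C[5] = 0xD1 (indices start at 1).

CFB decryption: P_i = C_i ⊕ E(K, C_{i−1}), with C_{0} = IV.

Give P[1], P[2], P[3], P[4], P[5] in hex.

P[1] = 0xE9, P[2] = 0x29, P[3] = 0x4B, P[4] = 0xEC, P[5] = 0x89

P[1]: E(K, 0x5C) = 0x6F; 0x86 ⊕ 0x6F = 0xE9.
P[2]: E(K, 0x86) = 0xC9; 0xE0 ⊕ 0xC9 = 0x29.
P[3]: E(K, 0xE0) = 0xE3; 0xA8 ⊕ 0xE3 = 0x4B.
P[4]: E(K, 0xA8) = 0x9B; 0x77 ⊕ 0x9B = 0xEC.
P[5]: E(K, 0x77) = 0x58; 0xD1 ⊕ 0x58 = 0x89.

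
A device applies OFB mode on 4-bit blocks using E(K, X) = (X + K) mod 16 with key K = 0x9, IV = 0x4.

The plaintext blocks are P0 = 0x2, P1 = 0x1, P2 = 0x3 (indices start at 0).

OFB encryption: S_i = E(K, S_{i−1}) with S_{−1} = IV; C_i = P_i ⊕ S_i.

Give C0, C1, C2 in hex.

C0: S = E(K, 0x4) = 0xD; 0x2 ⊕ 0xD = 0xF.
C1: S = E(K, 0xD) = 0x6; 0x1 ⊕ 0x6 = 0x7.
C2: S = E(K, 0x6) = 0xF; 0x3 ⊕ 0xF = 0xC.

C0 = 0xF, C1 = 0x7, C2 = 0xC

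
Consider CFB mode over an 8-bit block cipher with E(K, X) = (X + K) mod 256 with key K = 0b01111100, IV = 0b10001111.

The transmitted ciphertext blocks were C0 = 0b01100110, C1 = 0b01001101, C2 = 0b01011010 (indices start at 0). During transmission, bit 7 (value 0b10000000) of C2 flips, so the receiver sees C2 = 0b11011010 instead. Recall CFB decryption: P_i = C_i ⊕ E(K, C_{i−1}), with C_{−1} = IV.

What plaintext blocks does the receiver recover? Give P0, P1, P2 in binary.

P0 = 0b01101101, P1 = 0b10101111, P2 = 0b00010011

Only C2 changed, to 0b11011010. In CFB, a change in C_i flips the same bit in P_i and garbles P_{i+1}. Decrypting the received ciphertext:
P0: E(K, 0b10001111) = 0b00001011; 0b01100110 ⊕ 0b00001011 = 0b01101101.
P1: E(K, 0b01100110) = 0b11100010; 0b01001101 ⊕ 0b11100010 = 0b10101111.
P2: E(K, 0b01001101) = 0b11001001; 0b11011010 ⊕ 0b11001001 = 0b00010011.
Blocks that differ from the original plaintext: P2.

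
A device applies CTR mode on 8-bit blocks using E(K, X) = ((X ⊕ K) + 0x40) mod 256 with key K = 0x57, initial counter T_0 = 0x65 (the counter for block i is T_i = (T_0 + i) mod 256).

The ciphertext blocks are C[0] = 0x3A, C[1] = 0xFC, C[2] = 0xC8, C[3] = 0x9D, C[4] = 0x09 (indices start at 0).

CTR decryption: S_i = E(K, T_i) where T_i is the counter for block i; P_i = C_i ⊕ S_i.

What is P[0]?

P[0] = 0x48

P[0]: T = 0x65, S = E(K, T) = 0x72; 0x3A ⊕ 0x72 = 0x48.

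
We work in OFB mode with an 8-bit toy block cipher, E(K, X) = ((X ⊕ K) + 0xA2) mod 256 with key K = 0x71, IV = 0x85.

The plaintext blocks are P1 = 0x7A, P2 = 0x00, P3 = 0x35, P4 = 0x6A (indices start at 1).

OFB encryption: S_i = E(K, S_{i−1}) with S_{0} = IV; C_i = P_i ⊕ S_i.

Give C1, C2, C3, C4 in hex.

C1: S = E(K, 0x85) = 0x96; 0x7A ⊕ 0x96 = 0xEC.
C2: S = E(K, 0x96) = 0x89; 0x00 ⊕ 0x89 = 0x89.
C3: S = E(K, 0x89) = 0x9A; 0x35 ⊕ 0x9A = 0xAF.
C4: S = E(K, 0x9A) = 0x8D; 0x6A ⊕ 0x8D = 0xE7.

C1 = 0xEC, C2 = 0x89, C3 = 0xAF, C4 = 0xE7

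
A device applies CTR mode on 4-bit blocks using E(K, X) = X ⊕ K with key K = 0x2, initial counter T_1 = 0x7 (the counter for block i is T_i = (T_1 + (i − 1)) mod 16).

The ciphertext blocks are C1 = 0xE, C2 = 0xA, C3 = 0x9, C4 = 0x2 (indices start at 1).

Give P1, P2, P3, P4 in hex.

P1 = 0xB, P2 = 0x0, P3 = 0x2, P4 = 0xA

CTR decryption: S_i = E(K, T_i) where T_i is the counter for block i; P_i = C_i ⊕ S_i.
P1: T = 0x7, S = E(K, T) = 0x5; 0xE ⊕ 0x5 = 0xB.
P2: T = 0x8, S = E(K, T) = 0xA; 0xA ⊕ 0xA = 0x0.
P3: T = 0x9, S = E(K, T) = 0xB; 0x9 ⊕ 0xB = 0x2.
P4: T = 0xA, S = E(K, T) = 0x8; 0x2 ⊕ 0x8 = 0xA.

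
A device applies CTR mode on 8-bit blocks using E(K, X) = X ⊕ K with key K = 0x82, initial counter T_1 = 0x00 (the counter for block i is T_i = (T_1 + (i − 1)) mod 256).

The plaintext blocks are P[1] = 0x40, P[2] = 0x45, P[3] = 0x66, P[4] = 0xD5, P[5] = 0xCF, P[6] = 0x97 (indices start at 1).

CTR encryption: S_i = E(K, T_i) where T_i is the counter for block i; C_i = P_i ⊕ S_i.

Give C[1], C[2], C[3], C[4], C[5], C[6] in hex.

C[1]: T = 0x00, S = E(K, T) = 0x82; 0x40 ⊕ 0x82 = 0xC2.
C[2]: T = 0x01, S = E(K, T) = 0x83; 0x45 ⊕ 0x83 = 0xC6.
C[3]: T = 0x02, S = E(K, T) = 0x80; 0x66 ⊕ 0x80 = 0xE6.
C[4]: T = 0x03, S = E(K, T) = 0x81; 0xD5 ⊕ 0x81 = 0x54.
C[5]: T = 0x04, S = E(K, T) = 0x86; 0xCF ⊕ 0x86 = 0x49.
C[6]: T = 0x05, S = E(K, T) = 0x87; 0x97 ⊕ 0x87 = 0x10.

C[1] = 0xC2, C[2] = 0xC6, C[3] = 0xE6, C[4] = 0x54, C[5] = 0x49, C[6] = 0x10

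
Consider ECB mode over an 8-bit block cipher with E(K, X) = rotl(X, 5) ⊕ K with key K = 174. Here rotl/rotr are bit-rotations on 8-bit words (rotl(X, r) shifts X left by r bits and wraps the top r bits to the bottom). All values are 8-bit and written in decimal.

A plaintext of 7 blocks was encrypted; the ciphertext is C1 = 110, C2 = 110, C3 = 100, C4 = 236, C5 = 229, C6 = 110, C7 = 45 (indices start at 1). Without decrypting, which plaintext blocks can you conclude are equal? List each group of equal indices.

ECB encrypts each block independently with the same key, so equal ciphertext blocks imply equal plaintext blocks.
C1 = C2 = C6 = 110, so P1 = P2 = P6.

P1 = P2 = P6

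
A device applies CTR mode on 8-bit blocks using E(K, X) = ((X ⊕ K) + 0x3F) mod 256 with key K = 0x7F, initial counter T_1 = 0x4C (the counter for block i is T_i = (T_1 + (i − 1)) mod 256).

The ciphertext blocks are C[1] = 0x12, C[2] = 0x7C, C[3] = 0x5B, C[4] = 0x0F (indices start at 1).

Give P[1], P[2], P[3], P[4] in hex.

CTR decryption: S_i = E(K, T_i) where T_i is the counter for block i; P_i = C_i ⊕ S_i.
P[1]: T = 0x4C, S = E(K, T) = 0x72; 0x12 ⊕ 0x72 = 0x60.
P[2]: T = 0x4D, S = E(K, T) = 0x71; 0x7C ⊕ 0x71 = 0x0D.
P[3]: T = 0x4E, S = E(K, T) = 0x70; 0x5B ⊕ 0x70 = 0x2B.
P[4]: T = 0x4F, S = E(K, T) = 0x6F; 0x0F ⊕ 0x6F = 0x60.

P[1] = 0x60, P[2] = 0x0D, P[3] = 0x2B, P[4] = 0x60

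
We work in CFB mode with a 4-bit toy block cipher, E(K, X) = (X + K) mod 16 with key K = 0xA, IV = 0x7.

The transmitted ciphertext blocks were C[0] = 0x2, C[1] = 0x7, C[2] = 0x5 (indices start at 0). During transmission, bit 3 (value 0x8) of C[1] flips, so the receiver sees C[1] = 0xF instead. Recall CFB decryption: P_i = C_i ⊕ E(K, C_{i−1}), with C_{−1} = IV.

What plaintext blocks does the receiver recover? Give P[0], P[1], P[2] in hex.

P[0] = 0x3, P[1] = 0x3, P[2] = 0xC

Only C[1] changed, to 0xF. In CFB, a change in C_i flips the same bit in P_i and garbles P_{i+1}. Decrypting the received ciphertext:
P[0]: E(K, 0x7) = 0x1; 0x2 ⊕ 0x1 = 0x3.
P[1]: E(K, 0x2) = 0xC; 0xF ⊕ 0xC = 0x3.
P[2]: E(K, 0xF) = 0x9; 0x5 ⊕ 0x9 = 0xC.
Blocks that differ from the original plaintext: P[1], P[2].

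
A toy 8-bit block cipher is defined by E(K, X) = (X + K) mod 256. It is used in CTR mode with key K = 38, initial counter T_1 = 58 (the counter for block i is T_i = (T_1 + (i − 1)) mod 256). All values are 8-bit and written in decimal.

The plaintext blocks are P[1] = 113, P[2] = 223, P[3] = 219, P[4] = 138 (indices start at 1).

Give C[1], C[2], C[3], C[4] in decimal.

CTR encryption: S_i = E(K, T_i) where T_i is the counter for block i; C_i = P_i ⊕ S_i.
C[1]: T = 58, S = E(K, T) = 96; 113 ⊕ 96 = 17.
C[2]: T = 59, S = E(K, T) = 97; 223 ⊕ 97 = 190.
C[3]: T = 60, S = E(K, T) = 98; 219 ⊕ 98 = 185.
C[4]: T = 61, S = E(K, T) = 99; 138 ⊕ 99 = 233.

C[1] = 17, C[2] = 190, C[3] = 185, C[4] = 233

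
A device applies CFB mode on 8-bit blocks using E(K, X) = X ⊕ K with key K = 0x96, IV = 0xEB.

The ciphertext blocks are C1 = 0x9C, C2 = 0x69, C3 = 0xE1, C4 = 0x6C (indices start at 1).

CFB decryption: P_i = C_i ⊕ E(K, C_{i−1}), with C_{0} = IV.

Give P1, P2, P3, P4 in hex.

P1: E(K, 0xEB) = 0x7D; 0x9C ⊕ 0x7D = 0xE1.
P2: E(K, 0x9C) = 0x0A; 0x69 ⊕ 0x0A = 0x63.
P3: E(K, 0x69) = 0xFF; 0xE1 ⊕ 0xFF = 0x1E.
P4: E(K, 0xE1) = 0x77; 0x6C ⊕ 0x77 = 0x1B.

P1 = 0xE1, P2 = 0x63, P3 = 0x1E, P4 = 0x1B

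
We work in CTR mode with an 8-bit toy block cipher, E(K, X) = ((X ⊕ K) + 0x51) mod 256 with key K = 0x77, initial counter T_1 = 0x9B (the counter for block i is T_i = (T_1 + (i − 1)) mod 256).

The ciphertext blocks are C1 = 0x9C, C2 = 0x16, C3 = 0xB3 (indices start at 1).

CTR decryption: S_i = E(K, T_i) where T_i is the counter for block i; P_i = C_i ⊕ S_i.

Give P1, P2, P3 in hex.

P1: T = 0x9B, S = E(K, T) = 0x3D; 0x9C ⊕ 0x3D = 0xA1.
P2: T = 0x9C, S = E(K, T) = 0x3C; 0x16 ⊕ 0x3C = 0x2A.
P3: T = 0x9D, S = E(K, T) = 0x3B; 0xB3 ⊕ 0x3B = 0x88.

P1 = 0xA1, P2 = 0x2A, P3 = 0x88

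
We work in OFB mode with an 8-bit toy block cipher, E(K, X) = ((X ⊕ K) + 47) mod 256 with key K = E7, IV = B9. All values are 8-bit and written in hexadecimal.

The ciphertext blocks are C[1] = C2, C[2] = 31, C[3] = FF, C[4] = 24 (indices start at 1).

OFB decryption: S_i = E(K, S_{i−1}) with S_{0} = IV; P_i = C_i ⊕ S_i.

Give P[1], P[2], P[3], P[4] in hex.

P[1]: S = E(K, B9) = A5; C2 ⊕ A5 = 67.
P[2]: S = E(K, A5) = 89; 31 ⊕ 89 = B8.
P[3]: S = E(K, 89) = B5; FF ⊕ B5 = 4A.
P[4]: S = E(K, B5) = 99; 24 ⊕ 99 = BD.

P[1] = 67, P[2] = B8, P[3] = 4A, P[4] = BD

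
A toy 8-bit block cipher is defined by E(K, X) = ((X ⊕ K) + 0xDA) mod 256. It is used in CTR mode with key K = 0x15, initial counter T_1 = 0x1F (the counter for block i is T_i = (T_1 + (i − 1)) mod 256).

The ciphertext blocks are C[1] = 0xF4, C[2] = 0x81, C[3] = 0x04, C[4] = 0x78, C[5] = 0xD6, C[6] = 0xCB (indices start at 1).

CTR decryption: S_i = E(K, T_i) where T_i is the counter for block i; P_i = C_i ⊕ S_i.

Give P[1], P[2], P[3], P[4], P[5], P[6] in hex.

P[1] = 0x10, P[2] = 0x8E, P[3] = 0x0A, P[4] = 0x69, P[5] = 0xC6, P[6] = 0xC0

P[1]: T = 0x1F, S = E(K, T) = 0xE4; 0xF4 ⊕ 0xE4 = 0x10.
P[2]: T = 0x20, S = E(K, T) = 0x0F; 0x81 ⊕ 0x0F = 0x8E.
P[3]: T = 0x21, S = E(K, T) = 0x0E; 0x04 ⊕ 0x0E = 0x0A.
P[4]: T = 0x22, S = E(K, T) = 0x11; 0x78 ⊕ 0x11 = 0x69.
P[5]: T = 0x23, S = E(K, T) = 0x10; 0xD6 ⊕ 0x10 = 0xC6.
P[6]: T = 0x24, S = E(K, T) = 0x0B; 0xCB ⊕ 0x0B = 0xC0.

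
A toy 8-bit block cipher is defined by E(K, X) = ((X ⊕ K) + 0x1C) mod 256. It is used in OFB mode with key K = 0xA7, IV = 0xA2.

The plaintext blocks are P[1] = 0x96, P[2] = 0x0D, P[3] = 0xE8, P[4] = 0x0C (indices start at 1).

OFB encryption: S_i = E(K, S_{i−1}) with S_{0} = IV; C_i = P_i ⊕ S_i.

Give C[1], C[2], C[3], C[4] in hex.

C[1] = 0xB7, C[2] = 0xAF, C[3] = 0xC9, C[4] = 0xAE

C[1]: S = E(K, 0xA2) = 0x21; 0x96 ⊕ 0x21 = 0xB7.
C[2]: S = E(K, 0x21) = 0xA2; 0x0D ⊕ 0xA2 = 0xAF.
C[3]: S = E(K, 0xA2) = 0x21; 0xE8 ⊕ 0x21 = 0xC9.
C[4]: S = E(K, 0x21) = 0xA2; 0x0C ⊕ 0xA2 = 0xAE.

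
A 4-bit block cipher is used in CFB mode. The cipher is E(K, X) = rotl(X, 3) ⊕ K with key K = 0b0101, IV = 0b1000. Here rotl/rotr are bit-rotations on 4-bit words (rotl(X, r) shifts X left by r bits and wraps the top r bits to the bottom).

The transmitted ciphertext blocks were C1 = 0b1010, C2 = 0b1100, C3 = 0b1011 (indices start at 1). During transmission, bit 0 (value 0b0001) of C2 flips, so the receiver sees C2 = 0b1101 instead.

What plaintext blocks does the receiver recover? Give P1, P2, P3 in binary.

P1 = 0b1011, P2 = 0b1101, P3 = 0b0000

CFB decryption: P_i = C_i ⊕ E(K, C_{i−1}), with C_{0} = IV.
Only C2 changed, to 0b1101. In CFB, a change in C_i flips the same bit in P_i and garbles P_{i+1}. Decrypting the received ciphertext:
P1: E(K, 0b1000) = 0b0001; 0b1010 ⊕ 0b0001 = 0b1011.
P2: E(K, 0b1010) = 0b0000; 0b1101 ⊕ 0b0000 = 0b1101.
P3: E(K, 0b1101) = 0b1011; 0b1011 ⊕ 0b1011 = 0b0000.
Blocks that differ from the original plaintext: P2, P3.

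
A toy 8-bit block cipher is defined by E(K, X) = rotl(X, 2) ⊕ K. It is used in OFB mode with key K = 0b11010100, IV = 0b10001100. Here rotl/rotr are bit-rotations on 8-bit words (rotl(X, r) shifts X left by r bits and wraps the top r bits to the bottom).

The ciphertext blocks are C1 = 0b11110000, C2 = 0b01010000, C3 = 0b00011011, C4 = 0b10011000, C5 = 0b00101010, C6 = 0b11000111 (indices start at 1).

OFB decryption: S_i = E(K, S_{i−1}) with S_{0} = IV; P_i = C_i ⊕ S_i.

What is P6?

P6 = 0b01110111

P1: S = E(K, 0b10001100) = 0b11100110; 0b11110000 ⊕ 0b11100110 = 0b00010110.
P2: S = E(K, 0b11100110) = 0b01001111; 0b01010000 ⊕ 0b01001111 = 0b00011111.
P3: S = E(K, 0b01001111) = 0b11101001; 0b00011011 ⊕ 0b11101001 = 0b11110010.
P4: S = E(K, 0b11101001) = 0b01110011; 0b10011000 ⊕ 0b01110011 = 0b11101011.
P5: S = E(K, 0b01110011) = 0b00011001; 0b00101010 ⊕ 0b00011001 = 0b00110011.
P6: S = E(K, 0b00011001) = 0b10110000; 0b11000111 ⊕ 0b10110000 = 0b01110111.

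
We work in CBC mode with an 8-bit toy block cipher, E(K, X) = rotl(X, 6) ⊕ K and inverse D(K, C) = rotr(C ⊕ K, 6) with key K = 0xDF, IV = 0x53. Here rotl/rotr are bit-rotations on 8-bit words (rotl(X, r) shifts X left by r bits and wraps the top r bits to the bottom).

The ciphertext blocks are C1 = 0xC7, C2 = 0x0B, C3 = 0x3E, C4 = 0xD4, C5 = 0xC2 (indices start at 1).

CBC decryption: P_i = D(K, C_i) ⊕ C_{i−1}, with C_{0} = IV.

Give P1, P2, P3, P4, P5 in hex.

P1: D(K, 0xC7) = 0x60; 0x60 ⊕ 0x53 = 0x33.
P2: D(K, 0x0B) = 0x53; 0x53 ⊕ 0xC7 = 0x94.
P3: D(K, 0x3E) = 0x87; 0x87 ⊕ 0x0B = 0x8C.
P4: D(K, 0xD4) = 0x2C; 0x2C ⊕ 0x3E = 0x12.
P5: D(K, 0xC2) = 0x74; 0x74 ⊕ 0xD4 = 0xA0.

P1 = 0x33, P2 = 0x94, P3 = 0x8C, P4 = 0x12, P5 = 0xA0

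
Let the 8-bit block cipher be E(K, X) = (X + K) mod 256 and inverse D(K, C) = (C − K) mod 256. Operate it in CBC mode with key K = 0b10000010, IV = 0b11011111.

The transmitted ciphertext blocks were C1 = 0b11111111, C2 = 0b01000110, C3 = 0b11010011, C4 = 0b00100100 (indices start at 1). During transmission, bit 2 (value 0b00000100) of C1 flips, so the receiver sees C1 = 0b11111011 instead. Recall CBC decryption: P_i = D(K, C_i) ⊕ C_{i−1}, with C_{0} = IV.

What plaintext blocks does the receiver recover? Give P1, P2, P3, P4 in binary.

Only C1 changed, to 0b11111011. In CBC, a change in C_i garbles P_i and flips the same bit in P_{i+1}. Decrypting the received ciphertext:
P1: D(K, 0b11111011) = 0b01111001; 0b01111001 ⊕ 0b11011111 = 0b10100110.
P2: D(K, 0b01000110) = 0b11000100; 0b11000100 ⊕ 0b11111011 = 0b00111111.
P3: D(K, 0b11010011) = 0b01010001; 0b01010001 ⊕ 0b01000110 = 0b00010111.
P4: D(K, 0b00100100) = 0b10100010; 0b10100010 ⊕ 0b11010011 = 0b01110001.
Blocks that differ from the original plaintext: P1, P2.

P1 = 0b10100110, P2 = 0b00111111, P3 = 0b00010111, P4 = 0b01110001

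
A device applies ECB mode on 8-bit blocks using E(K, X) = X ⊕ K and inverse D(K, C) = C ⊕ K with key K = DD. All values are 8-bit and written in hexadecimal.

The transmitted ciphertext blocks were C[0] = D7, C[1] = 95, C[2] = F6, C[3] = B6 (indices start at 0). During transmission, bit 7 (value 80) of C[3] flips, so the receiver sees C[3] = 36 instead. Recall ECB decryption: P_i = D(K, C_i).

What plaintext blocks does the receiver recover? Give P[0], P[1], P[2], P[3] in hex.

P[0] = 0A, P[1] = 48, P[2] = 2B, P[3] = EB

Only C[3] changed, to 36. In ECB, a change in C_i affects only P_i. Decrypting the received ciphertext:
P[0]: D(K, D7) = 0A.
P[1]: D(K, 95) = 48.
P[2]: D(K, F6) = 2B.
P[3]: D(K, 36) = EB.
Blocks that differ from the original plaintext: P[3].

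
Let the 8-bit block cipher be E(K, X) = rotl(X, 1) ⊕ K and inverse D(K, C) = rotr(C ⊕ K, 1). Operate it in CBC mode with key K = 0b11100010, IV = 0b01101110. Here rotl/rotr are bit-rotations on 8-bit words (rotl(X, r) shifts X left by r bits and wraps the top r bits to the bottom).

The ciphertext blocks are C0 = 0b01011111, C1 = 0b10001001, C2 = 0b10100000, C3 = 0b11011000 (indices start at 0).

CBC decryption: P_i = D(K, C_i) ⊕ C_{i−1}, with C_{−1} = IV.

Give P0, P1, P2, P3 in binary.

P0 = 0b10110000, P1 = 0b11101010, P2 = 0b10101000, P3 = 0b10111101

P0: D(K, 0b01011111) = 0b11011110; 0b11011110 ⊕ 0b01101110 = 0b10110000.
P1: D(K, 0b10001001) = 0b10110101; 0b10110101 ⊕ 0b01011111 = 0b11101010.
P2: D(K, 0b10100000) = 0b00100001; 0b00100001 ⊕ 0b10001001 = 0b10101000.
P3: D(K, 0b11011000) = 0b00011101; 0b00011101 ⊕ 0b10100000 = 0b10111101.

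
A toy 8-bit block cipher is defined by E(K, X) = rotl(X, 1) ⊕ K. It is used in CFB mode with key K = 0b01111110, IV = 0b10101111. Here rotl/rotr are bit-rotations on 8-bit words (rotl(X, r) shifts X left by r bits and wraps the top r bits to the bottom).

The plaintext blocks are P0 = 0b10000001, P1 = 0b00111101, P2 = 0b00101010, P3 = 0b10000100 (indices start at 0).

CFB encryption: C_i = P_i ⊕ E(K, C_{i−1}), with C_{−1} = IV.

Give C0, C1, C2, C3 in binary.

C0: E(K, 0b10101111) = 0b00100001; 0b10000001 ⊕ 0b00100001 = 0b10100000.
C1: E(K, 0b10100000) = 0b00111111; 0b00111101 ⊕ 0b00111111 = 0b00000010.
C2: E(K, 0b00000010) = 0b01111010; 0b00101010 ⊕ 0b01111010 = 0b01010000.
C3: E(K, 0b01010000) = 0b11011110; 0b10000100 ⊕ 0b11011110 = 0b01011010.

C0 = 0b10100000, C1 = 0b00000010, C2 = 0b01010000, C3 = 0b01011010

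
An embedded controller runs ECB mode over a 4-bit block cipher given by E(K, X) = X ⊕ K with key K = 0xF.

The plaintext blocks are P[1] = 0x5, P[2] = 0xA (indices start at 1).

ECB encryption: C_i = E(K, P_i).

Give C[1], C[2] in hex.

C[1] = 0xA, C[2] = 0x5

C[1]: E(K, 0x5) = 0xA.
C[2]: E(K, 0xA) = 0x5.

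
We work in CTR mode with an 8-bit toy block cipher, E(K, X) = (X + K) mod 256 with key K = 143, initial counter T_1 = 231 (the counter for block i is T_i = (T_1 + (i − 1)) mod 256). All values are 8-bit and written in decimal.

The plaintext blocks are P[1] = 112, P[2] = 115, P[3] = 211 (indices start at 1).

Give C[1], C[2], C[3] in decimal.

CTR encryption: S_i = E(K, T_i) where T_i is the counter for block i; C_i = P_i ⊕ S_i.
C[1]: T = 231, S = E(K, T) = 118; 112 ⊕ 118 = 6.
C[2]: T = 232, S = E(K, T) = 119; 115 ⊕ 119 = 4.
C[3]: T = 233, S = E(K, T) = 120; 211 ⊕ 120 = 171.

C[1] = 6, C[2] = 4, C[3] = 171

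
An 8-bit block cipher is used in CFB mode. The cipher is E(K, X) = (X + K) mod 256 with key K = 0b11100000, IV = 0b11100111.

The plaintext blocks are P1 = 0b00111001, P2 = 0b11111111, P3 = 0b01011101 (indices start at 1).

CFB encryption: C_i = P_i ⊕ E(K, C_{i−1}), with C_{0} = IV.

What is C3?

C1: E(K, 0b11100111) = 0b11000111; 0b00111001 ⊕ 0b11000111 = 0b11111110.
C2: E(K, 0b11111110) = 0b11011110; 0b11111111 ⊕ 0b11011110 = 0b00100001.
C3: E(K, 0b00100001) = 0b00000001; 0b01011101 ⊕ 0b00000001 = 0b01011100.

C3 = 0b01011100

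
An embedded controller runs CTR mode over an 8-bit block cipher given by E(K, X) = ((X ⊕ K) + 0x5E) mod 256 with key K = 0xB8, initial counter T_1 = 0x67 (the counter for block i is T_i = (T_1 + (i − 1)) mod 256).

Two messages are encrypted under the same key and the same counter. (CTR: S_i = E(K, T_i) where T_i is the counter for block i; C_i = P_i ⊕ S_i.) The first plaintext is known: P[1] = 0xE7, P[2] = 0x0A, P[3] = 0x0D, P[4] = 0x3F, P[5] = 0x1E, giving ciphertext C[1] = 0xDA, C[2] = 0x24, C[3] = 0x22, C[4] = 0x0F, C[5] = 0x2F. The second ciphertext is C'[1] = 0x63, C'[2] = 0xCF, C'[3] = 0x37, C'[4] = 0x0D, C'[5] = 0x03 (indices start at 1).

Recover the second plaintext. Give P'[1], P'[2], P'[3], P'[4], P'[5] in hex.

In CTR with a reused counter, both messages share the same keystream S_i, so C_i ⊕ C'_i = P_i ⊕ P'_i and thus P'_i = P_i ⊕ C_i ⊕ C'_i.
P'[1]: 0xE7 ⊕ 0xDA ⊕ 0x63 = 0x5E.
P'[2]: 0x0A ⊕ 0x24 ⊕ 0xCF = 0xE1.
P'[3]: 0x0D ⊕ 0x22 ⊕ 0x37 = 0x18.
P'[4]: 0x3F ⊕ 0x0F ⊕ 0x0D = 0x3D.
P'[5]: 0x1E ⊕ 0x2F ⊕ 0x03 = 0x32.

P'[1] = 0x5E, P'[2] = 0xE1, P'[3] = 0x18, P'[4] = 0x3D, P'[5] = 0x32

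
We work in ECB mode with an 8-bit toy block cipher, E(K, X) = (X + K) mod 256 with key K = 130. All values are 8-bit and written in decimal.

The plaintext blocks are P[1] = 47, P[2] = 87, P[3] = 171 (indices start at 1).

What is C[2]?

ECB encryption: C_i = E(K, P_i).
C[2]: E(K, 87) = 217.

C[2] = 217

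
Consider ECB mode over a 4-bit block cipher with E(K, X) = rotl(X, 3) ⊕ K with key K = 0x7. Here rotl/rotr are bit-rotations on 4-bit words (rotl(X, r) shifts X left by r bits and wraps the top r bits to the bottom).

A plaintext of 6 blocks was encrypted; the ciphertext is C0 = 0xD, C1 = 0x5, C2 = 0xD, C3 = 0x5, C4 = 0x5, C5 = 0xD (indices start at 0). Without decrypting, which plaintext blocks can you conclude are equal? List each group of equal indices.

P0 = P2 = P5; P1 = P3 = P4

ECB encrypts each block independently with the same key, so equal ciphertext blocks imply equal plaintext blocks.
C0 = C2 = C5 = 0xD, so P0 = P2 = P5.
C1 = C3 = C4 = 0x5, so P1 = P3 = P4.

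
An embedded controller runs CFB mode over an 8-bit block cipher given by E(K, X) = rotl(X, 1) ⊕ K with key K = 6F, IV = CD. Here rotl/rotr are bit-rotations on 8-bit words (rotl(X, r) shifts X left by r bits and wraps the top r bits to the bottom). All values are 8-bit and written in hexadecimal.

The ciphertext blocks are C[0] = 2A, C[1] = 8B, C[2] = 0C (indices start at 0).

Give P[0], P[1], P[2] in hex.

CFB decryption: P_i = C_i ⊕ E(K, C_{i−1}), with C_{−1} = IV.
P[0]: E(K, CD) = F4; 2A ⊕ F4 = DE.
P[1]: E(K, 2A) = 3B; 8B ⊕ 3B = B0.
P[2]: E(K, 8B) = 78; 0C ⊕ 78 = 74.

P[0] = DE, P[1] = B0, P[2] = 74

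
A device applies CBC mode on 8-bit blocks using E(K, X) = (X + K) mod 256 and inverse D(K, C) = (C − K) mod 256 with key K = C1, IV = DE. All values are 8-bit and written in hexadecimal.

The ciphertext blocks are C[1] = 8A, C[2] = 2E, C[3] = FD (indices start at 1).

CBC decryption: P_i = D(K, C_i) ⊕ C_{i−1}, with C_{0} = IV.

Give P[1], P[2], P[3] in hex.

P[1]: D(K, 8A) = C9; C9 ⊕ DE = 17.
P[2]: D(K, 2E) = 6D; 6D ⊕ 8A = E7.
P[3]: D(K, FD) = 3C; 3C ⊕ 2E = 12.

P[1] = 17, P[2] = E7, P[3] = 12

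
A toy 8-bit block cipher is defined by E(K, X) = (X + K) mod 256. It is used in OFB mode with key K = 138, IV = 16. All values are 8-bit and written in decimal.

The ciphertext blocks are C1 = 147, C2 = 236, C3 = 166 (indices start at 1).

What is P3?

OFB decryption: S_i = E(K, S_{i−1}) with S_{0} = IV; P_i = C_i ⊕ S_i.
P1: S = E(K, 16) = 154; 147 ⊕ 154 = 9.
P2: S = E(K, 154) = 36; 236 ⊕ 36 = 200.
P3: S = E(K, 36) = 174; 166 ⊕ 174 = 8.

P3 = 8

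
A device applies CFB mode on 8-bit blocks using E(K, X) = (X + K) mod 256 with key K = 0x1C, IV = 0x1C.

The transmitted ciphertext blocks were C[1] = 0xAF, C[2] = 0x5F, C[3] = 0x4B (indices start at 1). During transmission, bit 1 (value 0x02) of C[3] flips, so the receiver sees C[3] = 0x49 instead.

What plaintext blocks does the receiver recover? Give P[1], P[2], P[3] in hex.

CFB decryption: P_i = C_i ⊕ E(K, C_{i−1}), with C_{0} = IV.
Only C[3] changed, to 0x49. In CFB, a change in C_i flips the same bit in P_i and garbles P_{i+1}. Decrypting the received ciphertext:
P[1]: E(K, 0x1C) = 0x38; 0xAF ⊕ 0x38 = 0x97.
P[2]: E(K, 0xAF) = 0xCB; 0x5F ⊕ 0xCB = 0x94.
P[3]: E(K, 0x5F) = 0x7B; 0x49 ⊕ 0x7B = 0x32.
Blocks that differ from the original plaintext: P[3].

P[1] = 0x97, P[2] = 0x94, P[3] = 0x32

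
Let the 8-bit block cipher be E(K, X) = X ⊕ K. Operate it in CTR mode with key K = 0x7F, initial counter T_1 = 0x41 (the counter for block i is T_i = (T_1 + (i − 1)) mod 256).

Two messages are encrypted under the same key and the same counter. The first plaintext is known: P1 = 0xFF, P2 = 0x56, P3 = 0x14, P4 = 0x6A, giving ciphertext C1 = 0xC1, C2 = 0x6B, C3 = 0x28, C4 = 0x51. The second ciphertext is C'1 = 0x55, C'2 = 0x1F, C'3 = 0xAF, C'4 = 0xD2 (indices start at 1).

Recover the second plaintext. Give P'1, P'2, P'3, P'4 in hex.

P'1 = 0x6B, P'2 = 0x22, P'3 = 0x93, P'4 = 0xE9

In CTR with a reused counter, both messages share the same keystream S_i, so C_i ⊕ C'_i = P_i ⊕ P'_i and thus P'_i = P_i ⊕ C_i ⊕ C'_i.
P'1: 0xFF ⊕ 0xC1 ⊕ 0x55 = 0x6B.
P'2: 0x56 ⊕ 0x6B ⊕ 0x1F = 0x22.
P'3: 0x14 ⊕ 0x28 ⊕ 0xAF = 0x93.
P'4: 0x6A ⊕ 0x51 ⊕ 0xD2 = 0xE9.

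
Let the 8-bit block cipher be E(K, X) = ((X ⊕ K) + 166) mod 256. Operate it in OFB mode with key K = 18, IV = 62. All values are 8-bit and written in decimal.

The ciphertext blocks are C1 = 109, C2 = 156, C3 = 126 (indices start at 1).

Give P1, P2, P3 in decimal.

OFB decryption: S_i = E(K, S_{i−1}) with S_{0} = IV; P_i = C_i ⊕ S_i.
P1: S = E(K, 62) = 210; 109 ⊕ 210 = 191.
P2: S = E(K, 210) = 102; 156 ⊕ 102 = 250.
P3: S = E(K, 102) = 26; 126 ⊕ 26 = 100.

P1 = 191, P2 = 250, P3 = 100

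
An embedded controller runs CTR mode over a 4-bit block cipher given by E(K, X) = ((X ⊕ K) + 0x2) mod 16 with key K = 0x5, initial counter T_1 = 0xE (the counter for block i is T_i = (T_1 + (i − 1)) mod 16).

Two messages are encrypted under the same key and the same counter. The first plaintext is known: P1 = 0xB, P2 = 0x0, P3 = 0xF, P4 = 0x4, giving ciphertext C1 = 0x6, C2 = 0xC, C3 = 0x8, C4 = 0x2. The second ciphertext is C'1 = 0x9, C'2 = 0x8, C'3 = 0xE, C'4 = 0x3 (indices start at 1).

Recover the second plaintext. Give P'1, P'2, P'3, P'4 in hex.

In CTR with a reused counter, both messages share the same keystream S_i, so C_i ⊕ C'_i = P_i ⊕ P'_i and thus P'_i = P_i ⊕ C_i ⊕ C'_i.
P'1: 0xB ⊕ 0x6 ⊕ 0x9 = 0x4.
P'2: 0x0 ⊕ 0xC ⊕ 0x8 = 0x4.
P'3: 0xF ⊕ 0x8 ⊕ 0xE = 0x9.
P'4: 0x4 ⊕ 0x2 ⊕ 0x3 = 0x5.

P'1 = 0x4, P'2 = 0x4, P'3 = 0x9, P'4 = 0x5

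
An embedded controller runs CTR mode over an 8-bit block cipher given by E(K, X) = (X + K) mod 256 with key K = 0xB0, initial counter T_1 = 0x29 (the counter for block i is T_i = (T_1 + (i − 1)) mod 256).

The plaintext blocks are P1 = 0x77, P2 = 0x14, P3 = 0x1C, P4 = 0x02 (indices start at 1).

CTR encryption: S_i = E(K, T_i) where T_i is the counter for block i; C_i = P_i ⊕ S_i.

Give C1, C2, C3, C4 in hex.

C1 = 0xAE, C2 = 0xCE, C3 = 0xC7, C4 = 0xDE

C1: T = 0x29, S = E(K, T) = 0xD9; 0x77 ⊕ 0xD9 = 0xAE.
C2: T = 0x2A, S = E(K, T) = 0xDA; 0x14 ⊕ 0xDA = 0xCE.
C3: T = 0x2B, S = E(K, T) = 0xDB; 0x1C ⊕ 0xDB = 0xC7.
C4: T = 0x2C, S = E(K, T) = 0xDC; 0x02 ⊕ 0xDC = 0xDE.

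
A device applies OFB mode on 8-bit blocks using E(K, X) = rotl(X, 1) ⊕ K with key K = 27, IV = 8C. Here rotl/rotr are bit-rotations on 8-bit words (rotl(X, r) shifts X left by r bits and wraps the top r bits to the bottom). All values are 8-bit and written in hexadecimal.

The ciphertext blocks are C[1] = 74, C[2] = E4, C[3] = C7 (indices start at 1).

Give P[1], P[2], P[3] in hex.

OFB decryption: S_i = E(K, S_{i−1}) with S_{0} = IV; P_i = C_i ⊕ S_i.
P[1]: S = E(K, 8C) = 3E; 74 ⊕ 3E = 4A.
P[2]: S = E(K, 3E) = 5B; E4 ⊕ 5B = BF.
P[3]: S = E(K, 5B) = 91; C7 ⊕ 91 = 56.

P[1] = 4A, P[2] = BF, P[3] = 56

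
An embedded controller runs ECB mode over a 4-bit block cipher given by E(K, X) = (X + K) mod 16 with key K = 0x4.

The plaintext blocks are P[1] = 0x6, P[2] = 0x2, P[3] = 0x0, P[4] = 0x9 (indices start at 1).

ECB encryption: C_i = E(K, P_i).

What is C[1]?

C[1] = 0xA

C[1]: E(K, 0x6) = 0xA.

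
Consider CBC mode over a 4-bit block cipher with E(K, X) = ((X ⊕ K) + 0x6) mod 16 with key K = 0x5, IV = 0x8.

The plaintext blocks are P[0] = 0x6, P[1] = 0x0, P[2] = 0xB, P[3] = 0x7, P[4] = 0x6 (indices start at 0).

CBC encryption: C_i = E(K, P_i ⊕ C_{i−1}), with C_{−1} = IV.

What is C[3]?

C[3] = 0xE

C[0]: P[0] ⊕ 0x8 = 0xE; E(K, 0xE) = 0x1.
C[1]: P[1] ⊕ 0x1 = 0x1; E(K, 0x1) = 0xA.
C[2]: P[2] ⊕ 0xA = 0x1; E(K, 0x1) = 0xA.
C[3]: P[3] ⊕ 0xA = 0xD; E(K, 0xD) = 0xE.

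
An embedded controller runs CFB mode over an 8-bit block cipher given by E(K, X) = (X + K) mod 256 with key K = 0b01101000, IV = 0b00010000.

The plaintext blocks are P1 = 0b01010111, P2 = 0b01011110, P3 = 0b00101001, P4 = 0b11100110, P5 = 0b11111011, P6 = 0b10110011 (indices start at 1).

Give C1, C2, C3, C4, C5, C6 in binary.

C1 = 0b00101111, C2 = 0b11001001, C3 = 0b00011000, C4 = 0b01100110, C5 = 0b00110101, C6 = 0b00101110

CFB encryption: C_i = P_i ⊕ E(K, C_{i−1}), with C_{0} = IV.
C1: E(K, 0b00010000) = 0b01111000; 0b01010111 ⊕ 0b01111000 = 0b00101111.
C2: E(K, 0b00101111) = 0b10010111; 0b01011110 ⊕ 0b10010111 = 0b11001001.
C3: E(K, 0b11001001) = 0b00110001; 0b00101001 ⊕ 0b00110001 = 0b00011000.
C4: E(K, 0b00011000) = 0b10000000; 0b11100110 ⊕ 0b10000000 = 0b01100110.
C5: E(K, 0b01100110) = 0b11001110; 0b11111011 ⊕ 0b11001110 = 0b00110101.
C6: E(K, 0b00110101) = 0b10011101; 0b10110011 ⊕ 0b10011101 = 0b00101110.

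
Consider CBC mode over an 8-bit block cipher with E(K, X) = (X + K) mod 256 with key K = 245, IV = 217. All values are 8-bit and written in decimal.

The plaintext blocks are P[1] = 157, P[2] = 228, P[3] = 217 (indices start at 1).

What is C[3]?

CBC encryption: C_i = E(K, P_i ⊕ C_{i−1}), with C_{0} = IV.
C[1]: P[1] ⊕ 217 = 68; E(K, 68) = 57.
C[2]: P[2] ⊕ 57 = 221; E(K, 221) = 210.
C[3]: P[3] ⊕ 210 = 11; E(K, 11) = 0.

C[3] = 0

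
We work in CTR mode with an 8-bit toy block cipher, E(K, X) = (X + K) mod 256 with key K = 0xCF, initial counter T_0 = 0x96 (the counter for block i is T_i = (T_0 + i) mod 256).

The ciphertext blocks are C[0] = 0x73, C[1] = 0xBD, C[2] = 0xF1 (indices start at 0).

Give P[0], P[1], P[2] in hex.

CTR decryption: S_i = E(K, T_i) where T_i is the counter for block i; P_i = C_i ⊕ S_i.
P[0]: T = 0x96, S = E(K, T) = 0x65; 0x73 ⊕ 0x65 = 0x16.
P[1]: T = 0x97, S = E(K, T) = 0x66; 0xBD ⊕ 0x66 = 0xDB.
P[2]: T = 0x98, S = E(K, T) = 0x67; 0xF1 ⊕ 0x67 = 0x96.

P[0] = 0x16, P[1] = 0xDB, P[2] = 0x96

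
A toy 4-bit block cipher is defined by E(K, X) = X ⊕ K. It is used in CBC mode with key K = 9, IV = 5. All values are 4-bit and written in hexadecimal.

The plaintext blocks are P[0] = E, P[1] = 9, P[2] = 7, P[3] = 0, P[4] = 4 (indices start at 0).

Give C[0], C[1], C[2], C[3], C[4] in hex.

CBC encryption: C_i = E(K, P_i ⊕ C_{i−1}), with C_{−1} = IV.
C[0]: P[0] ⊕ 5 = B; E(K, B) = 2.
C[1]: P[1] ⊕ 2 = B; E(K, B) = 2.
C[2]: P[2] ⊕ 2 = 5; E(K, 5) = C.
C[3]: P[3] ⊕ C = C; E(K, C) = 5.
C[4]: P[4] ⊕ 5 = 1; E(K, 1) = 8.

C[0] = 2, C[1] = 2, C[2] = C, C[3] = 5, C[4] = 8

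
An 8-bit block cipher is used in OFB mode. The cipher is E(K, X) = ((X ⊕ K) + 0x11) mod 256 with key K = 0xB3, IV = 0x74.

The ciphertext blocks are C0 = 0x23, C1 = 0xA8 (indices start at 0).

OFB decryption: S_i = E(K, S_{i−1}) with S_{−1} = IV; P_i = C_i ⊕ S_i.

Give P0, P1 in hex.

P0: S = E(K, 0x74) = 0xD8; 0x23 ⊕ 0xD8 = 0xFB.
P1: S = E(K, 0xD8) = 0x7C; 0xA8 ⊕ 0x7C = 0xD4.

P0 = 0xFB, P1 = 0xD4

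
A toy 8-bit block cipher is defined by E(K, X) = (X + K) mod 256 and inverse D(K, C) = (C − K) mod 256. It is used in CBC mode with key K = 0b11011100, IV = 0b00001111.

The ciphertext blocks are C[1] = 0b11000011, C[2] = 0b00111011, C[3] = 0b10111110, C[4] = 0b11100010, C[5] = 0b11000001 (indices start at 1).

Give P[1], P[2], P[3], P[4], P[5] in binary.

P[1] = 0b11101000, P[2] = 0b10011100, P[3] = 0b11011001, P[4] = 0b10111000, P[5] = 0b00000111

CBC decryption: P_i = D(K, C_i) ⊕ C_{i−1}, with C_{0} = IV.
P[1]: D(K, 0b11000011) = 0b11100111; 0b11100111 ⊕ 0b00001111 = 0b11101000.
P[2]: D(K, 0b00111011) = 0b01011111; 0b01011111 ⊕ 0b11000011 = 0b10011100.
P[3]: D(K, 0b10111110) = 0b11100010; 0b11100010 ⊕ 0b00111011 = 0b11011001.
P[4]: D(K, 0b11100010) = 0b00000110; 0b00000110 ⊕ 0b10111110 = 0b10111000.
P[5]: D(K, 0b11000001) = 0b11100101; 0b11100101 ⊕ 0b11100010 = 0b00000111.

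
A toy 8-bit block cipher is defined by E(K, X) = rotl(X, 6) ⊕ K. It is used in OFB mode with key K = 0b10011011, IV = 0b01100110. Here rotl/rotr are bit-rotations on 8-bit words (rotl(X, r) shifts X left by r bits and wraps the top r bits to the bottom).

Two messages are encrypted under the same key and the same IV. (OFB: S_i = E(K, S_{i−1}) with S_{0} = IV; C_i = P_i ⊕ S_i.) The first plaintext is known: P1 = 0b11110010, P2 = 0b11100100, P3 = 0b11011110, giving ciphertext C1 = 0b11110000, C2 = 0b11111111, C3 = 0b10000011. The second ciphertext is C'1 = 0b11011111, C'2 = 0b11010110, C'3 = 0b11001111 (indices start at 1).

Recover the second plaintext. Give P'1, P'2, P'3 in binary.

P'1 = 0b11011101, P'2 = 0b11001101, P'3 = 0b10010010

In OFB with a reused IV, both messages share the same keystream S_i, so C_i ⊕ C'_i = P_i ⊕ P'_i and thus P'_i = P_i ⊕ C_i ⊕ C'_i.
P'1: 0b11110010 ⊕ 0b11110000 ⊕ 0b11011111 = 0b11011101.
P'2: 0b11100100 ⊕ 0b11111111 ⊕ 0b11010110 = 0b11001101.
P'3: 0b11011110 ⊕ 0b10000011 ⊕ 0b11001111 = 0b10010010.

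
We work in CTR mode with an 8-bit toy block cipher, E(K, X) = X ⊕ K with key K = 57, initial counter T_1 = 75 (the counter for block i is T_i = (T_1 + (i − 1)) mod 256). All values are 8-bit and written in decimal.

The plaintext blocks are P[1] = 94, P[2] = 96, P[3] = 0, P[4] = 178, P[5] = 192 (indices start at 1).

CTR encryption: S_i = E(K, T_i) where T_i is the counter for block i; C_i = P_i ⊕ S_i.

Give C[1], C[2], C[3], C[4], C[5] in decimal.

C[1] = 44, C[2] = 21, C[3] = 116, C[4] = 197, C[5] = 182

C[1]: T = 75, S = E(K, T) = 114; 94 ⊕ 114 = 44.
C[2]: T = 76, S = E(K, T) = 117; 96 ⊕ 117 = 21.
C[3]: T = 77, S = E(K, T) = 116; 0 ⊕ 116 = 116.
C[4]: T = 78, S = E(K, T) = 119; 178 ⊕ 119 = 197.
C[5]: T = 79, S = E(K, T) = 118; 192 ⊕ 118 = 182.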